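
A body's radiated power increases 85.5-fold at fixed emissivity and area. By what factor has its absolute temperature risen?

P ∝ T⁴ ⇒ T ∝ P^(1/4), so T scales by (85.5)^(1/4) = 3.04.

factor ≈ 3.04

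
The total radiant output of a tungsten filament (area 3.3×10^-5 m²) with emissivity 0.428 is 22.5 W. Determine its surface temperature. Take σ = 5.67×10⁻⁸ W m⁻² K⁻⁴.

T ≈ 2300 K

From P = εσAT⁴, T = (P / εσA)^(1/4) = (22.5 / (0.428 × 5.67×10⁻⁸ × 3.30×10^-5))^(1/4).
T = (2.81×10^13)^(1/4) = 2300 K.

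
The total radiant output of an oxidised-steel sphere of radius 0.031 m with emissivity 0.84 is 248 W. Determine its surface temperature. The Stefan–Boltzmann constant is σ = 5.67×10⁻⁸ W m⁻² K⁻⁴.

T ≈ 810 K

A = 4πr² = 4π × (0.031)² = 0.0121 m².
From P = εσAT⁴, T = (P / εσA)^(1/4) = (248 / (0.84 × 5.67×10⁻⁸ × 0.0121))^(1/4).
T = (4.31×10^11)^(1/4) = 810 K.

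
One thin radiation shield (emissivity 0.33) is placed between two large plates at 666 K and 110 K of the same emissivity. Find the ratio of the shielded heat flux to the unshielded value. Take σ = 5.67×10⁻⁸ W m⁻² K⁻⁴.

With N identical shields there are N+1 = 2 gaps in series, each with the same radiative resistance, so the flux falls to 1/(N+1) of its unshielded value.

ratio ≈ 0.500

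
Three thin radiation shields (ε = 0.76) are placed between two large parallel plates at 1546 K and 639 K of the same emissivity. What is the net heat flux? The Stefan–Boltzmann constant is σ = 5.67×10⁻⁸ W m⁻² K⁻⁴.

Each of the 4 gaps contributes resistance (2/ε − 1) = 2/0.76 − 1 = 1.632; total = 6.526.
q = σ(T₁⁴ − T₂⁴) / 6.526 = 5.67×10⁻⁸ × 5.55×10^12 / 6.526 = 48200 W/m².

q ≈ 48200 W/m²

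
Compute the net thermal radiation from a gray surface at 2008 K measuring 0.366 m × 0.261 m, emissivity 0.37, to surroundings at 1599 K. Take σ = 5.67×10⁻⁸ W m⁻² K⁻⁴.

A = 0.366 × 0.261 = 0.0955 m².
Q = εσA(T⁴ − T_s⁴). T⁴ − T_s⁴ = (2008)⁴ − (1599)⁴ = 1.63×10^13 − 6.54×10^12 = 9.72×10^12 K⁴.
Q = 0.37 × 5.67×10⁻⁸ × 0.0955 × 9.72×10^12 = 19500 W.

Q ≈ 19500 W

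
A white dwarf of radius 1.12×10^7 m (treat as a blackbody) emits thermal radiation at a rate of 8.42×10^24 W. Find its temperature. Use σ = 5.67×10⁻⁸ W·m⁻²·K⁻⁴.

T ≈ 17500 K

A = 4πr² = 4π × (1.12×10^7)² = 1.58×10^15 m².
From P = σAT⁴, T = (P / σA)^(1/4) = (8.42×10^24 / (5.67×10⁻⁸ × 1.58×10^15))^(1/4).
T = (9.42×10^16)^(1/4) = 17500 K.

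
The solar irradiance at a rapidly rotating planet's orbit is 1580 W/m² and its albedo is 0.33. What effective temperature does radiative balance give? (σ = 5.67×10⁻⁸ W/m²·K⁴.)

T ≈ 261 K

Power absorbed = (1−a)S·πR²; power emitted = 4πR²σT⁴. Equating and cancelling πR²:
T = ((1−a)S / 4σ)^(1/4) = (1060 / (4 × 5.67×10⁻⁸))^(1/4) = (4.67×10^9)^(1/4).
T = 261 K.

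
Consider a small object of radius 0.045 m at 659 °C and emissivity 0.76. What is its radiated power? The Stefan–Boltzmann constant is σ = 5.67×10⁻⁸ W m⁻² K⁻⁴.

A = 4πr² = 4π × (0.045)² = 0.0254 m².
659 °C = 932 K.
Stefan–Boltzmann: P = εσAT⁴ = 0.76 × 5.67×10⁻⁸ × 0.0254 × (932)⁴ = 0.76 × 5.67×10⁻⁸ × 0.0254 × 7.55×10^11.
P = 827 W.

P ≈ 827 W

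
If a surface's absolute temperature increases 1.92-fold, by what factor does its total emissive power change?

P ∝ T⁴, so the power scales as (1.92)⁴ = 13.6.

factor ≈ 13.6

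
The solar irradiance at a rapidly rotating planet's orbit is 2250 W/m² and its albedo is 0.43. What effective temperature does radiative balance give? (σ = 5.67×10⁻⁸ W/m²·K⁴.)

Power absorbed = (1−a)S·πR²; power emitted = 4πR²σT⁴. Equating and cancelling πR²:
T = ((1−a)S / 4σ)^(1/4) = (1280 / (4 × 5.67×10⁻⁸))^(1/4) = (5.65×10^9)^(1/4).
T = 274 K.

T ≈ 274 K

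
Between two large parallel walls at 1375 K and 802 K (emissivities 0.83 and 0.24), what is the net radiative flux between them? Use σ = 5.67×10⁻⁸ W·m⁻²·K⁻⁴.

For two large parallel gray plates, q = σ(T₁⁴ − T₂⁴) / (1/ε₁ + 1/ε₂ − 1).
1/ε₁ + 1/ε₂ − 1 = 1/0.83 + 1/0.24 − 1 = 4.371.
T₁⁴ − T₂⁴ = 3.57×10^12 − 4.14×10^11 = 3.16×10^12 K⁴.
q = 5.67×10⁻⁸ × 3.16×10^12 / 4.371 = 41000 W/m².

q ≈ 41000 W/m²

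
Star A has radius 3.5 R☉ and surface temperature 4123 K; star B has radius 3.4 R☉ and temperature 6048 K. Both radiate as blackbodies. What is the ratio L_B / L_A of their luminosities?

L_B/L_A ≈ 4.37

L = 4πR²σT⁴ ∝ R²T⁴, so L_B/L_A = (3.4/3.5)² × (6048/4123)⁴ = 0.944 × 4.63 = 4.37.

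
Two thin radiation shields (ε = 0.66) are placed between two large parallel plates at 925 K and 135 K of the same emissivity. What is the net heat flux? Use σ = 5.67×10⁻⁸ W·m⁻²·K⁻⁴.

q ≈ 6810 W/m²

Each of the 3 gaps contributes resistance (2/ε − 1) = 2/0.66 − 1 = 2.030; total = 6.091.
q = σ(T₁⁴ − T₂⁴) / 6.091 = 5.67×10⁻⁸ × 7.32×10^11 / 6.091 = 6810 W/m².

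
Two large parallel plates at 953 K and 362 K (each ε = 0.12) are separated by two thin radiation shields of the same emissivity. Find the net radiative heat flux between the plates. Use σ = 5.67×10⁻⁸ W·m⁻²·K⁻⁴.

q ≈ 974 W/m²

Each of the 3 gaps contributes resistance (2/ε − 1) = 2/0.12 − 1 = 15.67; total = 47.00.
q = σ(T₁⁴ − T₂⁴) / 47.00 = 5.67×10⁻⁸ × 8.08×10^11 / 47.00 = 974 W/m².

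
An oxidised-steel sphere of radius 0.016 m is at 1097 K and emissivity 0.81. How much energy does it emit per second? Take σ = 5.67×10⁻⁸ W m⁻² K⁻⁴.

P ≈ 214 W

A = 4πr² = 4π × (0.016)² = 3.22×10^-3 m².
Stefan–Boltzmann: P = εσAT⁴ = 0.81 × 5.67×10⁻⁸ × 3.22×10^-3 × (1097)⁴ = 0.81 × 5.67×10⁻⁸ × 3.22×10^-3 × 1.45×10^12.
P = 214 W.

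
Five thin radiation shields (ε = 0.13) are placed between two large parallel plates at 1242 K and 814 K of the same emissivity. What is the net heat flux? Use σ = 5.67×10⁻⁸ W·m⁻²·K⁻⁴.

q ≈ 1270 W/m²

Each of the 6 gaps contributes resistance (2/ε − 1) = 2/0.13 − 1 = 14.38; total = 86.31.
q = σ(T₁⁴ − T₂⁴) / 86.31 = 5.67×10⁻⁸ × 1.94×10^12 / 86.31 = 1270 W/m².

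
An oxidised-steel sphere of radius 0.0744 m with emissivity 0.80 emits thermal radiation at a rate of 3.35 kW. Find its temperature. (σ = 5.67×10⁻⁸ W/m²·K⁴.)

A = 4πr² = 4π × (0.0744)² = 0.0696 m².
From P = εσAT⁴, T = (P / εσA)^(1/4) = (3350 / (0.80 × 5.67×10⁻⁸ × 0.0696))^(1/4).
T = (1.06×10^12)^(1/4) = 1020 K.

T ≈ 1020 K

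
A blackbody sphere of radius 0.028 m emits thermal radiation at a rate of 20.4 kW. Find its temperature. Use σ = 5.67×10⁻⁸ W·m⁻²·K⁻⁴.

T ≈ 2460 K

A = 4πr² = 4π × (0.028)² = 9.85×10^-3 m².
From P = σAT⁴, T = (P / σA)^(1/4) = (20400 / (5.67×10⁻⁸ × 9.85×10^-3))^(1/4).
T = (3.65×10^13)^(1/4) = 2460 K.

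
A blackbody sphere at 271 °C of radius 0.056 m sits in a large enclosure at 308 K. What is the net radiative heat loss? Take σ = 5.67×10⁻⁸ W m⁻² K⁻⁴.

Q ≈ 176 W

A = 4πr² = 4π × (0.056)² = 0.0394 m².
Convert: 271 °C = 544 K.
Q = σA(T⁴ − T_s⁴). T⁴ − T_s⁴ = (544)⁴ − (308)⁴ = 8.76×10^10 − 9.00×10^9 = 7.86×10^10 K⁴.
Q = 5.67×10⁻⁸ × 0.0394 × 7.86×10^10 = 176 W.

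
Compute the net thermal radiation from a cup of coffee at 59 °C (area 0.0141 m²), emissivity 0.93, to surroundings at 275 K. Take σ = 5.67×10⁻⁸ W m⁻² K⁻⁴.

Convert: 59 °C = 332 K.
Q = εσA(T⁴ − T_s⁴). T⁴ − T_s⁴ = (332)⁴ − (275)⁴ = 1.21×10^10 − 5.72×10^9 = 6.43×10^9 K⁴.
Q = 0.93 × 5.67×10⁻⁸ × 0.0141 × 6.43×10^9 = 4.78 W.

Q ≈ 4.78 W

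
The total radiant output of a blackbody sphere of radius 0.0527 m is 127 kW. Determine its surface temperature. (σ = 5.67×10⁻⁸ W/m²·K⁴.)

T ≈ 2830 K

A = 4πr² = 4π × (0.0527)² = 0.0349 m².
From P = σAT⁴, T = (P / σA)^(1/4) = (1.27×10^5 / (5.67×10⁻⁸ × 0.0349))^(1/4).
T = (6.42×10^13)^(1/4) = 2830 K.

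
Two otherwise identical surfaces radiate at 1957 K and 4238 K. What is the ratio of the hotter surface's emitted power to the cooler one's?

ratio ≈ 22.0

P ∝ T⁴, so the ratio is (4238/1957)⁴ = (2.166)⁴ = 22.0.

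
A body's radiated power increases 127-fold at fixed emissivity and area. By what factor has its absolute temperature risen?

P ∝ T⁴ ⇒ T ∝ P^(1/4), so T scales by (127)^(1/4) = 3.36.

factor ≈ 3.36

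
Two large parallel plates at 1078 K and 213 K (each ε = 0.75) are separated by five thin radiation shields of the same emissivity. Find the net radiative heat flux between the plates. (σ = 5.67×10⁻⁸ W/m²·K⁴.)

q ≈ 7650 W/m²

Each of the 6 gaps contributes resistance (2/ε − 1) = 2/0.75 − 1 = 1.667; total = 10.00.
q = σ(T₁⁴ − T₂⁴) / 10.00 = 5.67×10⁻⁸ × 1.35×10^12 / 10.00 = 7650 W/m².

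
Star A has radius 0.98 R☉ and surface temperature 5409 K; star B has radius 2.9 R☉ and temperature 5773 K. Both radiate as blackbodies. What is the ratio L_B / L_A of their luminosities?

L = 4πR²σT⁴ ∝ R²T⁴, so L_B/L_A = (2.9/0.98)² × (5773/5409)⁴ = 8.76 × 1.30 = 11.4.

L_B/L_A ≈ 11.4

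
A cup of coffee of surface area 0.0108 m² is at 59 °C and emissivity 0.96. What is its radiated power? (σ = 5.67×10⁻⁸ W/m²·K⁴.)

59 °C = 332 K.
Stefan–Boltzmann: P = εσAT⁴ = 0.96 × 5.67×10⁻⁸ × 0.0108 × (332)⁴ = 0.96 × 5.67×10⁻⁸ × 0.0108 × 1.21×10^10.
P = 7.14 W.

P ≈ 7.14 W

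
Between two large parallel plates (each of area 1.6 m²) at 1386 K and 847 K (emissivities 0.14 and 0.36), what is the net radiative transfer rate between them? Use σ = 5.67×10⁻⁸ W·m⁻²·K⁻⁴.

Q ≈ 32300 W

For two large parallel gray plates, q = σ(T₁⁴ − T₂⁴) / (1/ε₁ + 1/ε₂ − 1).
1/ε₁ + 1/ε₂ − 1 = 1/0.14 + 1/0.36 − 1 = 8.921.
T₁⁴ − T₂⁴ = 3.69×10^12 − 5.15×10^11 = 3.18×10^12 K⁴.
q = 5.67×10⁻⁸ × 3.18×10^12 / 8.921 = 20200 W/m².
Q = q·A = 20200 × 1.6 = 32300 W.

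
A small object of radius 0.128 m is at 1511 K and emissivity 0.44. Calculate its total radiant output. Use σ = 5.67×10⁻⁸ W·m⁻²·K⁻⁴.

A = 4πr² = 4π × (0.128)² = 0.206 m².
Stefan–Boltzmann: P = εσAT⁴ = 0.44 × 5.67×10⁻⁸ × 0.206 × (1511)⁴ = 0.44 × 5.67×10⁻⁸ × 0.206 × 5.21×10^12.
P = 26800 W.

P ≈ 26800 W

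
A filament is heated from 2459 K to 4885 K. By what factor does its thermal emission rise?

ratio ≈ 15.6

P ∝ T⁴, so the ratio is (4885/2459)⁴ = (1.987)⁴ = 15.6.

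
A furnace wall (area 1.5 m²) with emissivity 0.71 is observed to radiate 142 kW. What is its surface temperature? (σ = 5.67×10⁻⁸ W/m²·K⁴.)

From P = εσAT⁴, T = (P / εσA)^(1/4) = (1.42×10^5 / (0.71 × 5.67×10⁻⁸ × 1.50))^(1/4).
T = (2.35×10^12)^(1/4) = 1240 K.

T ≈ 1240 K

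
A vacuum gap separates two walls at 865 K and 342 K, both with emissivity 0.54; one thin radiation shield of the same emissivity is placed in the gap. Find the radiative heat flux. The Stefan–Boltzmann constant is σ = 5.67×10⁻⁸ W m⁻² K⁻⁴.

Each of the 2 gaps contributes resistance (2/ε − 1) = 2/0.54 − 1 = 2.704; total = 5.407.
q = σ(T₁⁴ − T₂⁴) / 5.407 = 5.67×10⁻⁸ × 5.46×10^11 / 5.407 = 5730 W/m².

q ≈ 5730 W/m²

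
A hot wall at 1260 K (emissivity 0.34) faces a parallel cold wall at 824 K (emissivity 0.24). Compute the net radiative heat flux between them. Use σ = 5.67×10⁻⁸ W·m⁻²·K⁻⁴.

For two large parallel gray plates, q = σ(T₁⁴ − T₂⁴) / (1/ε₁ + 1/ε₂ − 1).
1/ε₁ + 1/ε₂ − 1 = 1/0.34 + 1/0.24 − 1 = 6.108.
T₁⁴ − T₂⁴ = 2.52×10^12 − 4.61×10^11 = 2.06×10^12 K⁴.
q = 5.67×10⁻⁸ × 2.06×10^12 / 6.108 = 19100 W/m².

q ≈ 19100 W/m²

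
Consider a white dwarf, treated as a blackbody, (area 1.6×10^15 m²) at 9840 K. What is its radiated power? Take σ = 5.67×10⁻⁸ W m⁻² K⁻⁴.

P ≈ 8.51×10^23 W

P = σAT⁴ = 5.67×10⁻⁸ × 1.60×10^15 × (9840)⁴ = 5.67×10⁻⁸ × 1.60×10^15 × 9.38×10^15.
P = 8.51×10^23 W.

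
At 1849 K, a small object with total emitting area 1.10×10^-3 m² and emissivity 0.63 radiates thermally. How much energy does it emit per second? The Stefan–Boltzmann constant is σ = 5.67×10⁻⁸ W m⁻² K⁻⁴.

P ≈ 459 W

Stefan–Boltzmann: P = εσAT⁴ = 0.63 × 5.67×10⁻⁸ × 1.10×10^-3 × (1849)⁴ = 0.63 × 5.67×10⁻⁸ × 1.10×10^-3 × 1.17×10^13.
P = 459 W.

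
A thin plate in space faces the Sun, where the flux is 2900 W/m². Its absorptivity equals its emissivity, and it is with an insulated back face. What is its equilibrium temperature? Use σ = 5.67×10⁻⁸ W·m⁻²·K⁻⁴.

T ≈ 476 K

Absorbed flux αS = emitted flux εσT⁴ (one radiating face); with α = ε, T = (S/σ)^(1/4).
T = (2900 / 5.67×10⁻⁸)^(1/4) = (5.11×10^10)^(1/4).
T = 476 K.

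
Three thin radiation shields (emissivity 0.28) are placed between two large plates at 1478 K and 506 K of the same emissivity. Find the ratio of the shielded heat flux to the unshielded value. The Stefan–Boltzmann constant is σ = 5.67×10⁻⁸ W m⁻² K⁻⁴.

With N identical shields there are N+1 = 4 gaps in series, each with the same radiative resistance, so the flux falls to 1/(N+1) of its unshielded value.

ratio ≈ 0.250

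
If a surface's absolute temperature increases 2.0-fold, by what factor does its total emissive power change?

factor ≈ 16.0

P ∝ T⁴, so the power scales as (2.0)⁴ = 16.0.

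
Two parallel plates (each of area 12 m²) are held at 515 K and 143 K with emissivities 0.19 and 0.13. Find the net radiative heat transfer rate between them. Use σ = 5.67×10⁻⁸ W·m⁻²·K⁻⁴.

For two large parallel gray plates, q = σ(T₁⁴ − T₂⁴) / (1/ε₁ + 1/ε₂ − 1).
1/ε₁ + 1/ε₂ − 1 = 1/0.19 + 1/0.13 − 1 = 11.96.
T₁⁴ − T₂⁴ = 7.03×10^10 − 4.18×10^8 = 6.99×10^10 K⁴.
q = 5.67×10⁻⁸ × 6.99×10^10 / 11.96 = 332 W/m².
Q = q·A = 332 × 12 = 3980 W.

Q ≈ 3980 W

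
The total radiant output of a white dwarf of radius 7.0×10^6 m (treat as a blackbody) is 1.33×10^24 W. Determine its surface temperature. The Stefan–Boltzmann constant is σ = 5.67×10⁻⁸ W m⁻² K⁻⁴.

A = 4πr² = 4π × (7.0×10^6)² = 6.16×10^14 m².
From P = σAT⁴, T = (P / σA)^(1/4) = (1.33×10^24 / (5.67×10⁻⁸ × 6.16×10^14))^(1/4).
T = (3.81×10^16)^(1/4) = 14000 K.

T ≈ 14000 K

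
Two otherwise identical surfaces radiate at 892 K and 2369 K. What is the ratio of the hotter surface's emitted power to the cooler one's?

ratio ≈ 49.8

P ∝ T⁴, so the ratio is (2369/892)⁴ = (2.656)⁴ = 49.8.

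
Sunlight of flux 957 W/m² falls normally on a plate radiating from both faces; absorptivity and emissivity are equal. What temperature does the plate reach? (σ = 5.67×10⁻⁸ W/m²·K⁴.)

Absorbed flux αS = emitted flux 2εσT⁴ per unit area; with α = ε this gives T = (S/2σ)^(1/4).
T = (957 / (2 × 5.67×10⁻⁸))^(1/4) = (8.44×10^9)^(1/4).
T = 303 K.

T ≈ 303 K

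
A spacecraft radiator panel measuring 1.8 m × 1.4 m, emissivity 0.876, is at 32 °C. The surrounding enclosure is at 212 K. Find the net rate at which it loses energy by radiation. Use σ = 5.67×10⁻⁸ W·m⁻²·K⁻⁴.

A = 1.8 × 1.4 = 2.52 m².
Convert: 32 °C = 305 K.
Q = εσA(T⁴ − T_s⁴). T⁴ − T_s⁴ = (305)⁴ − (212)⁴ = 8.65×10^9 − 2.02×10^9 = 6.63×10^9 K⁴.
Q = 0.876 × 5.67×10⁻⁸ × 2.52 × 6.63×10^9 = 830 W.

Q ≈ 830 W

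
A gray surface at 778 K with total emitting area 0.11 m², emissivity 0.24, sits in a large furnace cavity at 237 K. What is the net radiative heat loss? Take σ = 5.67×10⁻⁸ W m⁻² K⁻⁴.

Q = εσA(T⁴ − T_s⁴). T⁴ − T_s⁴ = (778)⁴ − (237)⁴ = 3.66×10^11 − 3.15×10^9 = 3.63×10^11 K⁴.
Q = 0.24 × 5.67×10⁻⁸ × 0.110 × 3.63×10^11 = 544 W.

Q ≈ 544 W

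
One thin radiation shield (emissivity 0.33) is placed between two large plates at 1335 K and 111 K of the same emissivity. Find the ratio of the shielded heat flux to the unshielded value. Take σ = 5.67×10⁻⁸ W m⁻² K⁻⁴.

ratio ≈ 0.500

With N identical shields there are N+1 = 2 gaps in series, each with the same radiative resistance, so the flux falls to 1/(N+1) of its unshielded value.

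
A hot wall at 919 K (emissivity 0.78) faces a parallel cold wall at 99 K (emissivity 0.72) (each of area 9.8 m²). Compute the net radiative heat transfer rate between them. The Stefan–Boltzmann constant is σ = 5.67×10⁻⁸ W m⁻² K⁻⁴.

For two large parallel gray plates, q = σ(T₁⁴ − T₂⁴) / (1/ε₁ + 1/ε₂ − 1).
1/ε₁ + 1/ε₂ − 1 = 1/0.78 + 1/0.72 − 1 = 1.671.
T₁⁴ − T₂⁴ = 7.13×10^11 − 9.61×10^7 = 7.13×10^11 K⁴.
q = 5.67×10⁻⁸ × 7.13×10^11 / 1.671 = 24200 W/m².
Q = q·A = 24200 × 9.8 = 2.37×10^5 W.

Q ≈ 2.37×10^5 W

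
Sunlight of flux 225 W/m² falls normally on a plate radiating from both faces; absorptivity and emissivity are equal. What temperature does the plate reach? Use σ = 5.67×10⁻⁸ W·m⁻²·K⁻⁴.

Absorbed flux αS = emitted flux 2εσT⁴ per unit area; with α = ε this gives T = (S/2σ)^(1/4).
T = (225 / (2 × 5.67×10⁻⁸))^(1/4) = (1.98×10^9)^(1/4).
T = 211 K.

T ≈ 211 K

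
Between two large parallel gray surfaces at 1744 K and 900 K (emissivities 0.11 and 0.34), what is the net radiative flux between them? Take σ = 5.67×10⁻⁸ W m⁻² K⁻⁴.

q ≈ 44200 W/m²

For two large parallel gray plates, q = σ(T₁⁴ − T₂⁴) / (1/ε₁ + 1/ε₂ − 1).
1/ε₁ + 1/ε₂ − 1 = 1/0.11 + 1/0.34 − 1 = 11.03.
T₁⁴ − T₂⁴ = 9.25×10^12 − 6.56×10^11 = 8.59×10^12 K⁴.
q = 5.67×10⁻⁸ × 8.59×10^12 / 11.03 = 44200 W/m².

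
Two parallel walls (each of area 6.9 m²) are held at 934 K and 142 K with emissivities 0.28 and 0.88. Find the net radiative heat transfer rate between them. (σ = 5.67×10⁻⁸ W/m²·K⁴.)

For two large parallel gray plates, q = σ(T₁⁴ − T₂⁴) / (1/ε₁ + 1/ε₂ − 1).
1/ε₁ + 1/ε₂ − 1 = 1/0.28 + 1/0.88 − 1 = 3.708.
T₁⁴ − T₂⁴ = 7.61×10^11 − 4.07×10^8 = 7.61×10^11 K⁴.
q = 5.67×10⁻⁸ × 7.61×10^11 / 3.708 = 11600 W/m².
Q = q·A = 11600 × 6.9 = 80300 W.

Q ≈ 80300 W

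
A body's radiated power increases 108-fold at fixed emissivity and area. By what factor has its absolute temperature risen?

factor ≈ 3.22

P ∝ T⁴ ⇒ T ∝ P^(1/4), so T scales by (108)^(1/4) = 3.22.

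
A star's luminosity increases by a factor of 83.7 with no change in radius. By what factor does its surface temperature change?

factor ≈ 3.02

P ∝ T⁴ ⇒ T ∝ P^(1/4), so T scales by (83.7)^(1/4) = 3.02.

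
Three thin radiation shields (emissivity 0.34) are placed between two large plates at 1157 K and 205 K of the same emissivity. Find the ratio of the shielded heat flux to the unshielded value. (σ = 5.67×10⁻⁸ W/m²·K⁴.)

With N identical shields there are N+1 = 4 gaps in series, each with the same radiative resistance, so the flux falls to 1/(N+1) of its unshielded value.

ratio ≈ 0.250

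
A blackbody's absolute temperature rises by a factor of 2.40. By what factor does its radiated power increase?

factor ≈ 33.2

P ∝ T⁴, so the power scales as (2.40)⁴ = 33.2.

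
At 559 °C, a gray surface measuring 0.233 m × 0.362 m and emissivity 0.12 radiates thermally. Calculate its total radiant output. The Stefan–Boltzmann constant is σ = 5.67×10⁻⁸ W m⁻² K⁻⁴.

P ≈ 275 W

A = 0.233 × 0.362 = 0.0843 m².
559 °C = 832 K.
Stefan–Boltzmann: P = εσAT⁴ = 0.12 × 5.67×10⁻⁸ × 0.0843 × (832)⁴ = 0.12 × 5.67×10⁻⁸ × 0.0843 × 4.79×10^11.
P = 275 W.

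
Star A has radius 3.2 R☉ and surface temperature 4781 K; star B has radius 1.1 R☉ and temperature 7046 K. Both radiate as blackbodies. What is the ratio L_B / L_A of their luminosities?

L = 4πR²σT⁴ ∝ R²T⁴, so L_B/L_A = (1.1/3.2)² × (7046/4781)⁴ = 0.118 × 4.72 = 0.557.

L_B/L_A ≈ 0.557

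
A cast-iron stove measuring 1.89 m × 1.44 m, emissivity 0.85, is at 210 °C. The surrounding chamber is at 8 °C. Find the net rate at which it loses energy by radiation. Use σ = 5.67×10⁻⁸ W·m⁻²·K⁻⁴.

A = 1.89 × 1.44 = 2.72 m².
Convert: 210 °C = 483 K; 8 °C = 281 K.
Q = εσA(T⁴ − T_s⁴). T⁴ − T_s⁴ = (483)⁴ − (281)⁴ = 5.44×10^10 − 6.23×10^9 = 4.82×10^10 K⁴.
Q = 0.85 × 5.67×10⁻⁸ × 2.72 × 4.82×10^10 = 6320 W.

Q ≈ 6320 W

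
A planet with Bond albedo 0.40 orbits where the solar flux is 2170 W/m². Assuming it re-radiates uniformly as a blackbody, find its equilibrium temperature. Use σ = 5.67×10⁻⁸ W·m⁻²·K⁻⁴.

Power absorbed = (1−a)S·πR²; power emitted = 4πR²σT⁴. Equating and cancelling πR²:
T = ((1−a)S / 4σ)^(1/4) = (1300 / (4 × 5.67×10⁻⁸))^(1/4) = (5.74×10^9)^(1/4).
T = 275 K.

T ≈ 275 K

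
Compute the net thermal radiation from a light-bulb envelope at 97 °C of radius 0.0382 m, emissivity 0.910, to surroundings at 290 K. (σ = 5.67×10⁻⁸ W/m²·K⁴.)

A = 4πr² = 4π × (0.0382)² = 0.0183 m².
Convert: 97 °C = 370 K.
Q = εσA(T⁴ − T_s⁴). T⁴ − T_s⁴ = (370)⁴ − (290)⁴ = 1.87×10^10 − 7.07×10^9 = 1.17×10^10 K⁴.
Q = 0.910 × 5.67×10⁻⁸ × 0.0183 × 1.17×10^10 = 11.0 W.

Q ≈ 11.0 W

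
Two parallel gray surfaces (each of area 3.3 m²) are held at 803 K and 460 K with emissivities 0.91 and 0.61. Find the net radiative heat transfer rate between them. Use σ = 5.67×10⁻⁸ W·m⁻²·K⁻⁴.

Q ≈ 39900 W

For two large parallel gray plates, q = σ(T₁⁴ − T₂⁴) / (1/ε₁ + 1/ε₂ − 1).
1/ε₁ + 1/ε₂ − 1 = 1/0.91 + 1/0.61 − 1 = 1.738.
T₁⁴ − T₂⁴ = 4.16×10^11 − 4.48×10^10 = 3.71×10^11 K⁴.
q = 5.67×10⁻⁸ × 3.71×10^11 / 1.738 = 12100 W/m².
Q = q·A = 12100 × 3.3 = 39900 W.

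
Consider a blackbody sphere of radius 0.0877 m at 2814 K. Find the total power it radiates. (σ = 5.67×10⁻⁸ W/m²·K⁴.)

P ≈ 3.44×10^5 W

A = 4πr² = 4π × (0.0877)² = 0.0967 m².
P = σAT⁴ = 5.67×10⁻⁸ × 0.0967 × (2814)⁴ = 5.67×10⁻⁸ × 0.0967 × 6.27×10^13.
P = 3.44×10^5 W.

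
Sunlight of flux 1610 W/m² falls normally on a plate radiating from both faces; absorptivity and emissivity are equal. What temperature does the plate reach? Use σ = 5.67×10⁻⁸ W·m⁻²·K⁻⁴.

Absorbed flux αS = emitted flux 2εσT⁴ per unit area; with α = ε this gives T = (S/2σ)^(1/4).
T = (1610 / (2 × 5.67×10⁻⁸))^(1/4) = (1.42×10^10)^(1/4).
T = 345 K.

T ≈ 345 K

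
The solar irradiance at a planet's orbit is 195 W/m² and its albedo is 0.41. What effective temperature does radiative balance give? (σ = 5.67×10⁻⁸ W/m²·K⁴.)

T ≈ 150 K

Power absorbed = (1−a)S·πR²; power emitted = 4πR²σT⁴. Equating and cancelling πR²:
T = ((1−a)S / 4σ)^(1/4) = (115 / (4 × 5.67×10⁻⁸))^(1/4) = (5.07×10^8)^(1/4).
T = 150 K.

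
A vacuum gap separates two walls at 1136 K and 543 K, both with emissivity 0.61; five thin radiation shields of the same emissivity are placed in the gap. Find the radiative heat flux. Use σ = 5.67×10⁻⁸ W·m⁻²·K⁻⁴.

Each of the 6 gaps contributes resistance (2/ε − 1) = 2/0.61 − 1 = 2.279; total = 13.67.
q = σ(T₁⁴ − T₂⁴) / 13.67 = 5.67×10⁻⁸ × 1.58×10^12 / 13.67 = 6550 W/m².

q ≈ 6550 W/m²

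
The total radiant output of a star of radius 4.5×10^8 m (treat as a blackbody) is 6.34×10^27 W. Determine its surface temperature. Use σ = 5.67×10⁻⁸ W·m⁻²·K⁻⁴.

A = 4πr² = 4π × (4.5×10^8)² = 2.54×10^18 m².
From P = σAT⁴, T = (P / σA)^(1/4) = (6.34×10^27 / (5.67×10⁻⁸ × 2.54×10^18))^(1/4).
T = (4.39×10^16)^(1/4) = 14500 K.

T ≈ 14500 K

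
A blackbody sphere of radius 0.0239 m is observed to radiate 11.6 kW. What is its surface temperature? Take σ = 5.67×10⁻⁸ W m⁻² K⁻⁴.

A = 4πr² = 4π × (0.0239)² = 7.18×10^-3 m².
From P = σAT⁴, T = (P / σA)^(1/4) = (11600 / (5.67×10⁻⁸ × 7.18×10^-3))^(1/4).
T = (2.85×10^13)^(1/4) = 2310 K.

T ≈ 2310 K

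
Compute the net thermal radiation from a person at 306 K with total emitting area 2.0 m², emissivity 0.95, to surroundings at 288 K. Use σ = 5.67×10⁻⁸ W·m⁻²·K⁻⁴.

Q = εσA(T⁴ − T_s⁴). T⁴ − T_s⁴ = (306)⁴ − (288)⁴ = 8.77×10^9 − 6.88×10^9 = 1.89×10^9 K⁴.
Q = 0.95 × 5.67×10⁻⁸ × 2.00 × 1.89×10^9 = 203 W.

Q ≈ 203 W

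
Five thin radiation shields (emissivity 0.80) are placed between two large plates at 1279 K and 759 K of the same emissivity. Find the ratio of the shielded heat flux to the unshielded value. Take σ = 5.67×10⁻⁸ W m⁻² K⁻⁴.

With N identical shields there are N+1 = 6 gaps in series, each with the same radiative resistance, so the flux falls to 1/(N+1) of its unshielded value.

ratio ≈ 0.167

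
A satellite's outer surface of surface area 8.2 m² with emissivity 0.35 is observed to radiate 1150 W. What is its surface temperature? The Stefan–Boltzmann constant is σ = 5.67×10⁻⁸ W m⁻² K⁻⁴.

From P = εσAT⁴, T = (P / εσA)^(1/4) = (1150 / (0.35 × 5.67×10⁻⁸ × 8.20))^(1/4).
T = (7.07×10^9)^(1/4) = 290 K.

T ≈ 290 K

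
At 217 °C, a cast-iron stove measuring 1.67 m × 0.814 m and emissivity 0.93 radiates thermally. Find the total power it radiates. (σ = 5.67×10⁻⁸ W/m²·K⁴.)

P ≈ 4130 W

A = 1.67 × 0.814 = 1.36 m².
217 °C = 490 K.
P = εσAT⁴ = 0.93 × 5.67×10⁻⁸ × 1.36 × (490)⁴ = 0.93 × 5.67×10⁻⁸ × 1.36 × 5.76×10^10.
P = 4130 W.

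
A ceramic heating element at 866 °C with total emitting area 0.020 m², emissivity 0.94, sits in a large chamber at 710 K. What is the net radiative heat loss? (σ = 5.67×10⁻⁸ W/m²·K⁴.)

Q ≈ 1520 W

Convert: 866 °C = 1139 K.
Q = εσA(T⁴ − T_s⁴). T⁴ − T_s⁴ = (1139)⁴ − (710)⁴ = 1.68×10^12 − 2.54×10^11 = 1.43×10^12 K⁴.
Q = 0.94 × 5.67×10⁻⁸ × 0.0200 × 1.43×10^12 = 1520 W.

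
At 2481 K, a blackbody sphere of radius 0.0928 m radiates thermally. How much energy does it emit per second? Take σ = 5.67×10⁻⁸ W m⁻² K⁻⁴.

A = 4πr² = 4π × (0.0928)² = 0.108 m².
P = σAT⁴ = 5.67×10⁻⁸ × 0.108 × (2481)⁴ = 5.67×10⁻⁸ × 0.108 × 3.79×10^13.
P = 2.32×10^5 W.

P ≈ 2.32×10^5 W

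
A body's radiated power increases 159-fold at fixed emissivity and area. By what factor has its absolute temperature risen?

P ∝ T⁴ ⇒ T ∝ P^(1/4), so T scales by (159)^(1/4) = 3.55.

factor ≈ 3.55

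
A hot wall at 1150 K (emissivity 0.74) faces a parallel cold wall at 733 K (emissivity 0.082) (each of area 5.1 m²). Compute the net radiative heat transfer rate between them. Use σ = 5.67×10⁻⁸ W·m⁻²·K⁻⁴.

Q ≈ 33700 W

For two large parallel gray plates, q = σ(T₁⁴ − T₂⁴) / (1/ε₁ + 1/ε₂ − 1).
1/ε₁ + 1/ε₂ − 1 = 1/0.74 + 1/0.082 − 1 = 12.55.
T₁⁴ − T₂⁴ = 1.75×10^12 − 2.89×10^11 = 1.46×10^12 K⁴.
q = 5.67×10⁻⁸ × 1.46×10^12 / 12.55 = 6600 W/m².
Q = q·A = 6600 × 5.1 = 33700 W.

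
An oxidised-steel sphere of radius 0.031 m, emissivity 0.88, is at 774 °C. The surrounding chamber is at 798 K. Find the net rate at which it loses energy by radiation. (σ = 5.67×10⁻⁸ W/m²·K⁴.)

Q ≈ 480 W

A = 4πr² = 4π × (0.031)² = 0.0121 m².
Convert: 774 °C = 1047 K.
Q = εσA(T⁴ − T_s⁴). T⁴ − T_s⁴ = (1047)⁴ − (798)⁴ = 1.20×10^12 − 4.06×10^11 = 7.96×10^11 K⁴.
Q = 0.88 × 5.67×10⁻⁸ × 0.0121 × 7.96×10^11 = 480 W.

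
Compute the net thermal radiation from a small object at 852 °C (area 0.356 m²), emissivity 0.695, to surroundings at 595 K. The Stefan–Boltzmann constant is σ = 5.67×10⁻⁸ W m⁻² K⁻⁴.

Convert: 852 °C = 1125 K.
Q = εσA(T⁴ − T_s⁴). T⁴ − T_s⁴ = (1125)⁴ − (595)⁴ = 1.60×10^12 − 1.25×10^11 = 1.48×10^12 K⁴.
Q = 0.695 × 5.67×10⁻⁸ × 0.356 × 1.48×10^12 = 20700 W.

Q ≈ 20700 W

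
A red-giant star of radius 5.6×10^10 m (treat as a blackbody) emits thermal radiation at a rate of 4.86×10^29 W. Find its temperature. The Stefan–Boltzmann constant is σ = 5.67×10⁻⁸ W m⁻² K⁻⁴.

A = 4πr² = 4π × (5.6×10^10)² = 3.94×10^22 m².
From P = σAT⁴, T = (P / σA)^(1/4) = (4.86×10^29 / (5.67×10⁻⁸ × 3.94×10^22))^(1/4).
T = (2.18×10^14)^(1/4) = 3840 K.

T ≈ 3840 K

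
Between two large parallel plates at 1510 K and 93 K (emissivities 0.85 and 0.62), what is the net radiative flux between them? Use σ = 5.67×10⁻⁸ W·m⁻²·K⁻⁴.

q ≈ 1.65×10^5 W/m²

For two large parallel gray plates, q = σ(T₁⁴ − T₂⁴) / (1/ε₁ + 1/ε₂ − 1).
1/ε₁ + 1/ε₂ − 1 = 1/0.85 + 1/0.62 − 1 = 1.789.
T₁⁴ − T₂⁴ = 5.20×10^12 − 7.48×10^7 = 5.20×10^12 K⁴.
q = 5.67×10⁻⁸ × 5.20×10^12 / 1.789 = 1.65×10^5 W/m².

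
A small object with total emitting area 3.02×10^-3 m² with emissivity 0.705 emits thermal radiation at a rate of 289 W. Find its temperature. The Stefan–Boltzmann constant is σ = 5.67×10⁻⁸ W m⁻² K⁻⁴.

From P = εσAT⁴, T = (P / εσA)^(1/4) = (289 / (0.705 × 5.67×10⁻⁸ × 3.02×10^-3))^(1/4).
T = (2.39×10^12)^(1/4) = 1240 K.

T ≈ 1240 K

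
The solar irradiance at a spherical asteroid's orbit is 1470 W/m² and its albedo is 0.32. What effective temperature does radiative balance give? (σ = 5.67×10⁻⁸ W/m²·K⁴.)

Power absorbed = (1−a)S·πR²; power emitted = 4πR²σT⁴. Equating and cancelling πR²:
T = ((1−a)S / 4σ)^(1/4) = (1000 / (4 × 5.67×10⁻⁸))^(1/4) = (4.41×10^9)^(1/4).
T = 258 K.

T ≈ 258 K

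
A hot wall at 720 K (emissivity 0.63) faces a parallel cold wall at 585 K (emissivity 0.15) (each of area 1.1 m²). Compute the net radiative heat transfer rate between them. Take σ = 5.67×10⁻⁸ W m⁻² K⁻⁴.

Q ≈ 1300 W

For two large parallel gray plates, q = σ(T₁⁴ − T₂⁴) / (1/ε₁ + 1/ε₂ − 1).
1/ε₁ + 1/ε₂ − 1 = 1/0.63 + 1/0.15 − 1 = 7.254.
T₁⁴ − T₂⁴ = 2.69×10^11 − 1.17×10^11 = 1.52×10^11 K⁴.
q = 5.67×10⁻⁸ × 1.52×10^11 / 7.254 = 1190 W/m².
Q = q·A = 1190 × 1.1 = 1300 W.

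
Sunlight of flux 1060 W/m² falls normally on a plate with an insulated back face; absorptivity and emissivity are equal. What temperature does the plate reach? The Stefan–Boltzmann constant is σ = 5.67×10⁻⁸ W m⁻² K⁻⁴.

T ≈ 370 K

Absorbed flux αS = emitted flux εσT⁴ (one radiating face); with α = ε, T = (S/σ)^(1/4).
T = (1060 / 5.67×10⁻⁸)^(1/4) = (1.87×10^10)^(1/4).
T = 370 K.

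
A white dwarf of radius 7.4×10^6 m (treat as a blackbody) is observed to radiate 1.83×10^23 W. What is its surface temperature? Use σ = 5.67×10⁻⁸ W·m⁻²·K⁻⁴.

A = 4πr² = 4π × (7.4×10^6)² = 6.88×10^14 m².
From P = σAT⁴, T = (P / σA)^(1/4) = (1.83×10^23 / (5.67×10⁻⁸ × 6.88×10^14))^(1/4).
T = (4.69×10^15)^(1/4) = 8280 K.

T ≈ 8280 K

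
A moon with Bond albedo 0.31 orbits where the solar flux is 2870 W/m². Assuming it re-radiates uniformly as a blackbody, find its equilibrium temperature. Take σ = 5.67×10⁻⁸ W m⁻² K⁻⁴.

Power absorbed = (1−a)S·πR²; power emitted = 4πR²σT⁴. Equating and cancelling πR²:
T = ((1−a)S / 4σ)^(1/4) = (1980 / (4 × 5.67×10⁻⁸))^(1/4) = (8.73×10^9)^(1/4).
T = 306 K.

T ≈ 306 K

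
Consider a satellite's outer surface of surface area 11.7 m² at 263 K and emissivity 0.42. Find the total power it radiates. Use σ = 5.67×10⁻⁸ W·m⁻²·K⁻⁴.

Stefan–Boltzmann: P = εσAT⁴ = 0.42 × 5.67×10⁻⁸ × 11.7 × (263)⁴ = 0.42 × 5.67×10⁻⁸ × 11.7 × 4.78×10^9.
P = 1330 W.

P ≈ 1330 W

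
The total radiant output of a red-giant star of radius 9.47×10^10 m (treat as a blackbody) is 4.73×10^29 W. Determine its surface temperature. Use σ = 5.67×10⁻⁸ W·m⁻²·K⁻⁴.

T ≈ 2930 K

A = 4πr² = 4π × (9.47×10^10)² = 1.13×10^23 m².
From P = σAT⁴, T = (P / σA)^(1/4) = (4.73×10^29 / (5.67×10⁻⁸ × 1.13×10^23))^(1/4).
T = (7.40×10^13)^(1/4) = 2930 K.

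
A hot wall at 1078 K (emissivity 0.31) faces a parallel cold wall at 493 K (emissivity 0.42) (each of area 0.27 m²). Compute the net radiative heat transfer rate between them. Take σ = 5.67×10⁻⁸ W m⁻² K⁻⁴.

Q ≈ 4290 W

For two large parallel gray plates, q = σ(T₁⁴ − T₂⁴) / (1/ε₁ + 1/ε₂ − 1).
1/ε₁ + 1/ε₂ − 1 = 1/0.31 + 1/0.42 − 1 = 4.607.
T₁⁴ − T₂⁴ = 1.35×10^12 − 5.91×10^10 = 1.29×10^12 K⁴.
q = 5.67×10⁻⁸ × 1.29×10^12 / 4.607 = 15900 W/m².
Q = q·A = 15900 × 0.27 = 4290 W.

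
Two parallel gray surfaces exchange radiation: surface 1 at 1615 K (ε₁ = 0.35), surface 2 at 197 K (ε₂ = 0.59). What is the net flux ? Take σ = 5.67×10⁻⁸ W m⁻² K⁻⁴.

q ≈ 1.09×10^5 W/m²

For two large parallel gray plates, q = σ(T₁⁴ − T₂⁴) / (1/ε₁ + 1/ε₂ − 1).
1/ε₁ + 1/ε₂ − 1 = 1/0.35 + 1/0.59 − 1 = 3.552.
T₁⁴ − T₂⁴ = 6.80×10^12 − 1.51×10^9 = 6.80×10^12 K⁴.
q = 5.67×10⁻⁸ × 6.80×10^12 / 3.552 = 1.09×10^5 W/m².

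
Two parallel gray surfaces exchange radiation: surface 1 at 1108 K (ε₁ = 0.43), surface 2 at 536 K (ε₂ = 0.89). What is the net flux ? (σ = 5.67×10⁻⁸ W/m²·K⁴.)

q ≈ 33000 W/m²

For two large parallel gray plates, q = σ(T₁⁴ − T₂⁴) / (1/ε₁ + 1/ε₂ − 1).
1/ε₁ + 1/ε₂ − 1 = 1/0.43 + 1/0.89 − 1 = 2.449.
T₁⁴ − T₂⁴ = 1.51×10^12 − 8.25×10^10 = 1.42×10^12 K⁴.
q = 5.67×10⁻⁸ × 1.42×10^12 / 2.449 = 33000 W/m².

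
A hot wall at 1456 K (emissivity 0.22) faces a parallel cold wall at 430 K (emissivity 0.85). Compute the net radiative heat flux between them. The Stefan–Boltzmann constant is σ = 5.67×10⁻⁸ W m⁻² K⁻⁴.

q ≈ 53600 W/m²

For two large parallel gray plates, q = σ(T₁⁴ − T₂⁴) / (1/ε₁ + 1/ε₂ − 1).
1/ε₁ + 1/ε₂ − 1 = 1/0.22 + 1/0.85 − 1 = 4.722.
T₁⁴ − T₂⁴ = 4.49×10^12 − 3.42×10^10 = 4.46×10^12 K⁴.
q = 5.67×10⁻⁸ × 4.46×10^12 / 4.722 = 53600 W/m².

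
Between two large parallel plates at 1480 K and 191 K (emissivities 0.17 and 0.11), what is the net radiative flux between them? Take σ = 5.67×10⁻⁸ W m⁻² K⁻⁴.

q ≈ 19500 W/m²

For two large parallel gray plates, q = σ(T₁⁴ − T₂⁴) / (1/ε₁ + 1/ε₂ − 1).
1/ε₁ + 1/ε₂ − 1 = 1/0.17 + 1/0.11 − 1 = 13.97.
T₁⁴ − T₂⁴ = 4.80×10^12 − 1.33×10^9 = 4.80×10^12 K⁴.
q = 5.67×10⁻⁸ × 4.80×10^12 / 13.97 = 19500 W/m².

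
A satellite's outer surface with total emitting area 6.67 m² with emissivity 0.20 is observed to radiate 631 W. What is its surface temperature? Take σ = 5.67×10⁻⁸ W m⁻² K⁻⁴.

T ≈ 302 K

From P = εσAT⁴, T = (P / εσA)^(1/4) = (631 / (0.20 × 5.67×10⁻⁸ × 6.67))^(1/4).
T = (8.34×10^9)^(1/4) = 302 K.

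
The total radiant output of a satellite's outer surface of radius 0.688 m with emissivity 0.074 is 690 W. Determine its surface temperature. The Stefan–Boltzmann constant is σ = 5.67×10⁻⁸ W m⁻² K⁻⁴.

A = 4πr² = 4π × (0.688)² = 5.95 m².
From P = εσAT⁴, T = (P / εσA)^(1/4) = (690 / (0.074 × 5.67×10⁻⁸ × 5.95))^(1/4).
T = (2.76×10^10)^(1/4) = 408 K.

T ≈ 408 K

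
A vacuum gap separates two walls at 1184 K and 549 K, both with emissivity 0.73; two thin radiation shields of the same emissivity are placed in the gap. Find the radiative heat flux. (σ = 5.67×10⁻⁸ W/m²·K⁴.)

q ≈ 20400 W/m²

Each of the 3 gaps contributes resistance (2/ε − 1) = 2/0.73 − 1 = 1.740; total = 5.219.
q = σ(T₁⁴ − T₂⁴) / 5.219 = 5.67×10⁻⁸ × 1.87×10^12 / 5.219 = 20400 W/m².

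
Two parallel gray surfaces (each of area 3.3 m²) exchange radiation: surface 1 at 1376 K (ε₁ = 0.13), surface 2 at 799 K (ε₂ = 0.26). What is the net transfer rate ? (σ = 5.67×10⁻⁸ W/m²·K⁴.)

For two large parallel gray plates, q = σ(T₁⁴ − T₂⁴) / (1/ε₁ + 1/ε₂ − 1).
1/ε₁ + 1/ε₂ − 1 = 1/0.13 + 1/0.26 − 1 = 10.54.
T₁⁴ − T₂⁴ = 3.58×10^12 − 4.08×10^11 = 3.18×10^12 K⁴.
q = 5.67×10⁻⁸ × 3.18×10^12 / 10.54 = 17100 W/m².
Q = q·A = 17100 × 3.3 = 56400 W.

Q ≈ 56400 W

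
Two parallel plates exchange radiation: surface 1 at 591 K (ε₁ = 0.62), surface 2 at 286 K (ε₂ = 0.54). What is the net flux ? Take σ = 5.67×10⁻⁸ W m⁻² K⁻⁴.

For two large parallel gray plates, q = σ(T₁⁴ − T₂⁴) / (1/ε₁ + 1/ε₂ − 1).
1/ε₁ + 1/ε₂ − 1 = 1/0.62 + 1/0.54 − 1 = 2.465.
T₁⁴ − T₂⁴ = 1.22×10^11 − 6.69×10^9 = 1.15×10^11 K⁴.
q = 5.67×10⁻⁸ × 1.15×10^11 / 2.465 = 2650 W/m².

q ≈ 2650 W/m²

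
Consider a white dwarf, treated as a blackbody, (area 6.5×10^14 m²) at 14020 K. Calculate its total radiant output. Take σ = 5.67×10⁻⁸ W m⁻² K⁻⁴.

P = σAT⁴ = 5.67×10⁻⁸ × 6.50×10^14 × (14020)⁴ = 5.67×10⁻⁸ × 6.50×10^14 × 3.86×10^16.
P = 1.42×10^24 W.

P ≈ 1.42×10^24 W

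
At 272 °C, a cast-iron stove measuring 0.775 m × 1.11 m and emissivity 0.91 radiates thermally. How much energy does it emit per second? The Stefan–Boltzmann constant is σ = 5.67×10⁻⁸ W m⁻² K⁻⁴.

A = 0.775 × 1.11 = 0.860 m².
272 °C = 545 K.
P = εσAT⁴ = 0.91 × 5.67×10⁻⁸ × 0.860 × (545)⁴ = 0.91 × 5.67×10⁻⁸ × 0.860 × 8.82×10^10.
P = 3920 W.

P ≈ 3920 W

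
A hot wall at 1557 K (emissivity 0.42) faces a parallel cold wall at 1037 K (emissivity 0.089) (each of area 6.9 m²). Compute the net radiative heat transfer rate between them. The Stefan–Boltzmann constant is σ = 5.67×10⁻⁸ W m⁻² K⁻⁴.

For two large parallel gray plates, q = σ(T₁⁴ − T₂⁴) / (1/ε₁ + 1/ε₂ − 1).
1/ε₁ + 1/ε₂ − 1 = 1/0.42 + 1/0.089 − 1 = 12.62.
T₁⁴ − T₂⁴ = 5.88×10^12 − 1.16×10^12 = 4.72×10^12 K⁴.
q = 5.67×10⁻⁸ × 4.72×10^12 / 12.62 = 21200 W/m².
Q = q·A = 21200 × 6.9 = 1.46×10^5 W.

Q ≈ 1.46×10^5 W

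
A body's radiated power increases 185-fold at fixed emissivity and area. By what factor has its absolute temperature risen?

P ∝ T⁴ ⇒ T ∝ P^(1/4), so T scales by (185)^(1/4) = 3.69.

factor ≈ 3.69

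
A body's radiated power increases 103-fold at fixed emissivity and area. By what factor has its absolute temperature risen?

P ∝ T⁴ ⇒ T ∝ P^(1/4), so T scales by (103)^(1/4) = 3.19.

factor ≈ 3.19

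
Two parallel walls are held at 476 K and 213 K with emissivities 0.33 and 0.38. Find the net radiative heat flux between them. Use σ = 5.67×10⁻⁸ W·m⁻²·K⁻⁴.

q ≈ 599 W/m²

For two large parallel gray plates, q = σ(T₁⁴ − T₂⁴) / (1/ε₁ + 1/ε₂ − 1).
1/ε₁ + 1/ε₂ − 1 = 1/0.33 + 1/0.38 − 1 = 4.662.
T₁⁴ − T₂⁴ = 5.13×10^10 − 2.06×10^9 = 4.93×10^10 K⁴.
q = 5.67×10⁻⁸ × 4.93×10^10 / 4.662 = 599 W/m².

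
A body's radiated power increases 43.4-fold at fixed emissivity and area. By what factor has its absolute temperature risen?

factor ≈ 2.57

P ∝ T⁴ ⇒ T ∝ P^(1/4), so T scales by (43.4)^(1/4) = 2.57.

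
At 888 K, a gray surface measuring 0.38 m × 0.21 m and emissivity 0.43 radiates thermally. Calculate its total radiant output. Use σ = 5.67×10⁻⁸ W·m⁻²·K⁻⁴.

A = 0.38 × 0.21 = 0.0798 m².
P = εσAT⁴ = 0.43 × 5.67×10⁻⁸ × 0.0798 × (888)⁴ = 0.43 × 5.67×10⁻⁸ × 0.0798 × 6.22×10^11.
P = 1210 W.

P ≈ 1210 W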